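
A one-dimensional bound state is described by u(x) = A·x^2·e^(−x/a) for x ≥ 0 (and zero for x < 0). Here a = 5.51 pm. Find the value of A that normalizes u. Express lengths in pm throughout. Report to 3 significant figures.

Normalization requires ∫|u|² dx = 1, integrated from 0 to ∞.
With ∫₀^∞ x^4 e^(−αx) dx = 4!/α^5, the integral (without the A² prefactor) comes out to 3·a^5/4.
Hence A² = 1/[3·a^5/4].
Plugging in a = 5.51 yields A = 0.01620.

A ≈ 0.0162 pm^(-5/2)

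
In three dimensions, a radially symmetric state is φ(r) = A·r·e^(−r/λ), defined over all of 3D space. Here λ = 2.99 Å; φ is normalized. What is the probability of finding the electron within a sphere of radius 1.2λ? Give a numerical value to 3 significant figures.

Integrate the radial probability density 4πr²|φ|² over r ≤ 1.2λ.
The full normalization integral is A²·[3·π·λ^5] = 1, fixing A².
Substituting u = r/λ, A², 4π and the length scale all cancel in the ratio: P = ∫_{0}^{1.2} u^4·e^(-2·u) du / ∫_{0}^{∞} u^4·e^(-2·u) du.
Using ∫ u^4·e^(-2·u) du = -(u^4/2 + u^3 + 3·u^2/2 + 3·u/2 + 3/4)·e^(-2·u), the numerator is ≈ 0.071901 and the denominator is 3/4.
This evaluates to P = 0.09587.

P ≈ 0.0959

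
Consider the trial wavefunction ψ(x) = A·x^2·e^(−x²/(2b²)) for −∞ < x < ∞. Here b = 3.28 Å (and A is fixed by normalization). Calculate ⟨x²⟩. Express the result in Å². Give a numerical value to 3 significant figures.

⟨x^2⟩ ≈ 26.9 Å^2

The expectation value is the |ψ|²-weighted average of x^2: ∫ x^2|ψ|² dx.
Differentiating ∫e^(−αx²) dx = √(π/α) under α to get the higher moments, since the A² factors cancel between numerator and denominator, ⟨x²⟩ = 5·b^2/2.
Putting b = 3.28 gives 26.90.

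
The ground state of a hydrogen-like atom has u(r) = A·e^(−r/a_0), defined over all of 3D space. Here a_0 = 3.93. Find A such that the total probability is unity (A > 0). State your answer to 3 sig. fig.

The normalization condition is ∫|u|² 4πr² dr = 1 from 0 to ∞.
The angular integral contributes 4π, leaving ∫₀^∞ r²|u|² dr.
Carrying out the integral gives A² · π·a_0^3.
Substituting a_0 = 3.93 gives A² = 0.005244, so A = 0.07242.

A ≈ 0.0724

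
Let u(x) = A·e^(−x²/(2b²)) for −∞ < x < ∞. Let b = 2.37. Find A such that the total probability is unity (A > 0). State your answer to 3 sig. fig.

The normalization condition is ∫|u|² dx = 1 from −∞ to ∞.
Using the Gaussian integral ∫_{−∞}^{∞} e^(−αx²) dx = √(π/α), carrying out the integral gives A² · √(π)·b.
Hence A² = 1/[√(π)·b].
Plugging in b = 2.37 yields A = 0.4879.

A ≈ 0.488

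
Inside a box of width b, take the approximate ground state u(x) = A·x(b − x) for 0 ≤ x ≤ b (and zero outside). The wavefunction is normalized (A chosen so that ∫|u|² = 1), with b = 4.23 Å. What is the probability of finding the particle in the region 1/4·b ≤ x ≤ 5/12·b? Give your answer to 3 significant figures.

P ≈ 0.243

The probability is P = ∫ |u|² dx over [1/4·b, 5/12·b].
With A² fixed by ∫|u|² = 1, i.e. A² = (b^5/30)^(−1), substitute and integrate.
In terms of t = x/b (A² and the length scale cancel between numerator and denominator), P = [∫_{1/4}^{5/12} t^2·(1 - t)^2 dt] / [∫_{0}^{1} t^2·(1 - t)^2 dt].
An antiderivative of t^2·(1 - t)^2 is t^3·(6·t^2 - 15·t + 10)/30; evaluating from 1/4 to 5/12 gives ≈ 0.0081035, while the full integral is 1/30.
The result is P = 0.2431.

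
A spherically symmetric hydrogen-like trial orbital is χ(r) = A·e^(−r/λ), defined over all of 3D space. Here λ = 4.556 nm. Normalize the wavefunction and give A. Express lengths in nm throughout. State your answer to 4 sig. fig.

Require ∫ |χ|² 4πr² dr = 1 over the whole domain.
In 3D with spherical symmetry the volume element is 4πr² dr.
Using ∫₀^∞ rⁿ e^(−αr) dr = n!/αⁿ⁺¹, the integral (without the A² prefactor) comes out to π·λ^3.
Setting this equal to 1 gives A² = 1/(π·λ^3).
With λ = 4.556: A² = 0.0033659 and A = 0.058016.

A ≈ 0.05802 nm^(-3/2)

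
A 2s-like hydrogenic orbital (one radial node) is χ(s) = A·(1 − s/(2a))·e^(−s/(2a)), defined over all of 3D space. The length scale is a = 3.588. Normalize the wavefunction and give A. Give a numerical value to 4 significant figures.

A ≈ 0.02935

Require ∫ |χ|² 4πs² ds = 1 over the whole domain.
Using ∫₀^∞ sⁿ e^(−αs) ds = n!/αⁿ⁺¹, with χ = A·(1 − s/(2a))·e^(−s/(2a)), the integral evaluates to A²·[8·π·a^3].
With a = 3.588: A² = 0.00086140 and A = 0.029350.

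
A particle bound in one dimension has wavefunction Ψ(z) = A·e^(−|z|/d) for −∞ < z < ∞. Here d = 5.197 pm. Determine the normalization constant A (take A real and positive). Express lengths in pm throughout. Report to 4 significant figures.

We need A² ∫|f|² dz = 1, taking the integral from −∞ to ∞.
With ∫₀^∞ z^0 e^(−αz) dz = 0!/α^1, with Ψ = A·e^(−|z|/d), the integral evaluates to A²·[d].
Setting this equal to 1 gives A² = 1/(d).
With d = 5.197: A² = 0.19242 and A = 0.43866.

A ≈ 0.4387 pm^(-1/2)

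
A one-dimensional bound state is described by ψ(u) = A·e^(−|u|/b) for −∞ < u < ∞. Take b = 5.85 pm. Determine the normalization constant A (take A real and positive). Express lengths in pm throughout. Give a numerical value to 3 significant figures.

Require ∫ |ψ|² du = 1 over the whole domain.
Using ∫₀^∞ uⁿ e^(−αu) du = n!/αⁿ⁺¹, ∫|ψ|² du = A²·(b).
So A² = (b)^(−1).
Substituting b = 5.85 gives A² = 0.1709, so A = 0.4134.

A ≈ 0.413 pm^(-1/2)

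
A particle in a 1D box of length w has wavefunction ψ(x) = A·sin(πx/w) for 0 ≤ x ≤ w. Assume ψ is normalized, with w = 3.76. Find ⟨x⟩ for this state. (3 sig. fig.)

The expectation value is the |ψ|²-weighted average of x: ∫ x|ψ|² dx.
With ∫₀^w sin²(nπx/w) dx = w/2, evaluating both integrals, ⟨x⟩ = w/2.
Putting w = 3.76 gives 1.880.

⟨x⟩ ≈ 1.88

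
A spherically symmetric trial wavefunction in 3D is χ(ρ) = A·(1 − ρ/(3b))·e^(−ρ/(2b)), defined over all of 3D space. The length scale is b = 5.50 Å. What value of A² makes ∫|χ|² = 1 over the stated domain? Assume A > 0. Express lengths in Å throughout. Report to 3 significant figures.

Normalization requires ∫|χ|² 4πρ² dρ = 1, integrated from 0 to ∞.
In 3D with spherical symmetry the volume element is 4πρ² dρ.
With ∫₀^∞ ρ^4 e^(−αρ) dρ = 4!/α^5, ∫|χ|² 4πρ² dρ = A²·(8·π·b^3/3).
Setting this equal to 1 gives A² = 1/(8·π·b^3/3).
Substituting b = 5.50 gives A² = 0.0007175, so A = 0.02679.

A^2 ≈ 0.000717 Å^(-3)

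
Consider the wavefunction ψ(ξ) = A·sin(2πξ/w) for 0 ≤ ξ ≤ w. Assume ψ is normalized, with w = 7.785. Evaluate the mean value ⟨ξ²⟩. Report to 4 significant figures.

⟨ξ^2⟩ ≈ 19.43

By definition ⟨ξ²⟩ = ∫ ξ^2 |ψ(ξ)|² dξ.
With ∫₀^w sin²(nπξ/w) dξ = w/2, evaluating both integrals, ⟨ξ²⟩ = -w^2/(8·π^2) + w^2/3.
Putting w = 7.785 gives 19.434.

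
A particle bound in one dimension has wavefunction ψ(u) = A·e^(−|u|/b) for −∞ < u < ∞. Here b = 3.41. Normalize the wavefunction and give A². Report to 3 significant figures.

A^2 ≈ 0.293

We need A² ∫|f|² du = 1, taking the integral from −∞ to ∞.
With ∫₀^∞ u^0 e^(−αu) du = 0!/α^1, the integral (without the A² prefactor) comes out to b.
Substituting b = 3.41 gives A² = 0.2933, so A = 0.5415.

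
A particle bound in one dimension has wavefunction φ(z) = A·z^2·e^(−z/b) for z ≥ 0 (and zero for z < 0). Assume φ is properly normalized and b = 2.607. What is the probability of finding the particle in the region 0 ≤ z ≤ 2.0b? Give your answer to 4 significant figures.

|φ|² is the probability density, so P = ∫_{0}^{2.0b} |φ|² dz.
The normalization integral ∫|φ|²dz over the whole domain equals 3·b^5/4·A², and A² cancels in the ratio.
In terms of u = z/b (A² and the length scale cancel between numerator and denominator), P = [∫_{0}^{2.0} u^4·e^(-2·u) du] / [∫_{0}^{∞} u^4·e^(-2·u) du].
With ∫ u^4·e^(-2·u) du = -(u^4/2 + u^3 + 3·u^2/2 + 3·u/2 + 3/4)·e^(-2·u) + C, the region integral is 3/4 - 103·e^(-4)/4 and the full one is 3/4.
The result is P = 0.37116.

P ≈ 0.3712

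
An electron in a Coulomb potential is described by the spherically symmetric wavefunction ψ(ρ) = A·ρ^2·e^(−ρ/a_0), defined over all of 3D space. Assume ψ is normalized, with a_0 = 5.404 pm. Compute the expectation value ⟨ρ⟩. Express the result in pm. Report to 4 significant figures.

⟨ρ⟩ ≈ 18.91 pm

By definition ⟨ρ⟩ = ∫ ρ |ψ(ρ)|² 4πρ² dρ.
Using ∫₀^∞ ρⁿ e^(−αρ) dρ = n!/αⁿ⁺¹, since the A² factors cancel between numerator and denominator, ⟨ρ⟩ = 7·a_0/2.
Putting a_0 = 5.404 gives 18.914.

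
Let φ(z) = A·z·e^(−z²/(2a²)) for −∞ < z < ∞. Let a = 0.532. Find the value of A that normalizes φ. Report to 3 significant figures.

A ≈ 2.74

The normalization condition is ∫|φ|² dz = 1 from −∞ to ∞.
Differentiating ∫e^(−αz²) dz = √(π/α) under α to get the higher moments, ∫|φ|² dz = A²·(√(π)·a^3/2).
Hence A² = 1/[√(π)·a^3/2].
Substituting a = 0.532 gives A² = 7.494, so A = 2.738.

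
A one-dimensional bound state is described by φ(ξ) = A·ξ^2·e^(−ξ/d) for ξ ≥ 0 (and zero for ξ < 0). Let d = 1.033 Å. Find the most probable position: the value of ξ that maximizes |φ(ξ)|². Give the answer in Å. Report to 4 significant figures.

ξ ≈ 2.066 Å

Set d/dξ [|φ(ξ)|²] = 0 and solve for ξ > 0.
Solving yields ξ = 2·d.
With d = 1.033, the most probable position is 2.0660 Å.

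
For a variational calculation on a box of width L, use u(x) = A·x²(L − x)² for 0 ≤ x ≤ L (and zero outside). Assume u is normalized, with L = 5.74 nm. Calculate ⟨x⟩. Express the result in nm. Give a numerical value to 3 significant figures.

⟨x⟩ ≈ 2.87 nm

By definition ⟨x⟩ = ∫ x |u(x)|² dx.
Evaluating both integrals, ⟨x⟩ = L/2.
Putting L = 5.74 gives 2.870.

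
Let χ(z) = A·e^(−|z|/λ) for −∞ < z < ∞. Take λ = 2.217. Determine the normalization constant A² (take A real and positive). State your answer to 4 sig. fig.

Require ∫ |χ|² dz = 1 over the whole domain.
Using ∫₀^∞ zⁿ e^(−αz) dz = n!/αⁿ⁺¹, ∫|χ|² dz = A²·(λ).
Hence A² = 1/[λ].
Substituting λ = 2.217 gives A² = 0.45106, so A = 0.67161.

A^2 ≈ 0.4511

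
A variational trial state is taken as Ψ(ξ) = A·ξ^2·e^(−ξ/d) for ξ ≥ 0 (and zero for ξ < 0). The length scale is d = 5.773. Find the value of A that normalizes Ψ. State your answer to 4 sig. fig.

A ≈ 0.01442

We need A² ∫|f|² dξ = 1, taking the integral from 0 to ∞.
∫|Ψ|² dξ = A²·(3·d^5/4).
Setting this equal to 1 gives A² = 1/(3·d^5/4).
With d = 5.773: A² = 0.00020794 and A = 0.014420.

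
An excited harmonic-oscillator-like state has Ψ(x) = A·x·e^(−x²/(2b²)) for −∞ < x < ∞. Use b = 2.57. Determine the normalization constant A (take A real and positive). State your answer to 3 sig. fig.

A ≈ 0.258

Require ∫ |Ψ|² dx = 1 over the whole domain.
Using the Gaussian integral ∫_{−∞}^{∞} e^(−αx²) dx = √(π/α), ∫|Ψ|² dx = A²·(√(π)·b^3/2).
With b = 2.57: A² = 0.06647 and A = 0.2578.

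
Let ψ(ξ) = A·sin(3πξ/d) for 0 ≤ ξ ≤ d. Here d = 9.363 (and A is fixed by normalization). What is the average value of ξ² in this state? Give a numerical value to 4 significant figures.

⟨ξ^2⟩ ≈ 28.73

By definition ⟨ξ²⟩ = ∫ ξ^2 |ψ(ξ)|² dξ.
With ∫₀^d sin²(nπξ/d) dξ = d/2, since the A² factors cancel between numerator and denominator, ⟨ξ²⟩ = -d^2/(18·π^2) + d^2/3.
Putting d = 9.363 gives 28.728.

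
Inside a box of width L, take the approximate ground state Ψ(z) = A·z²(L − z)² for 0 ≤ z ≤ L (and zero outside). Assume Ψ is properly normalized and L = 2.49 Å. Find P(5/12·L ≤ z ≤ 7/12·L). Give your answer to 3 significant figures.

|Ψ|² is the probability density, so P = ∫_{5/12·L}^{7/12·L} |Ψ|² dz.
With A² fixed by ∫|Ψ|² = 1, i.e. A² = (L^9/630)^(−1), substitute and integrate.
Substituting u = z/L, A² and the length scale cancel in the ratio: P = ∫_{5/12}^{7/12} u^4·(1 - u)^4 du / ∫_{0}^{1} u^4·(1 - u)^4 du.
An antiderivative of u^4·(1 - u)^4 is u^5·(70·u^4 - 315·u^3 + 540·u^2 - 420·u + 126)/630; evaluating from 5/12 to 7/12 gives ≈ 0.00062752, while the full integral is 1/630.
Taking the ratio, P = 0.3953.

P ≈ 0.395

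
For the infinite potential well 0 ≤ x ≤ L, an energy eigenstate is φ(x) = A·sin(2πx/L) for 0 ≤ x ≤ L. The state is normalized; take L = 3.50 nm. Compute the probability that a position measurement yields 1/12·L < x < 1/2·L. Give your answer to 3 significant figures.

P = ∫_{1/12·L}^{1/2·L} |φ(x)|² dx.
With A² fixed by ∫|φ|² = 1, i.e. A² = (L/2)^(−1), substitute and integrate.
Substituting u = x/L, A² and the length scale cancel in the ratio: P = ∫_{1/12}^{1/2} sin(2·π·u)^2 du / ∫_{0}^{1} sin(2·π·u)^2 du.
With ∫ sin(2·π·u)^2 du = u/2 - sin(4·π·u)/(8·π) + C, the region integral is √(3)/(16·π) + 5/24 and the full one is 1/2.
This works out to P = √(3)/(8·π) + 5/12.

P ≈ 0.486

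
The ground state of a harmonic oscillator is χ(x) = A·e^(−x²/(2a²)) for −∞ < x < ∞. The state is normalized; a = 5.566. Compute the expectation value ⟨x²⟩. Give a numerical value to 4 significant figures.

By definition ⟨x²⟩ = ∫ x^2 |χ(x)|² dx.
Using the Gaussian integral ∫_{−∞}^{∞} e^(−αx²) dx = √(π/α), evaluating both integrals, ⟨x²⟩ = a^2/2.
Putting a = 5.566 gives 15.490.

⟨x^2⟩ ≈ 15.49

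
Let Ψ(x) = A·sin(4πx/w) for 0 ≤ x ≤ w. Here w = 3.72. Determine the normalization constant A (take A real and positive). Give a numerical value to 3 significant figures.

Require ∫ |Ψ|² dx = 1 over the whole domain.
With ∫₀^w sin²(nπx/w) dx = w/2, with Ψ = A·sin(4πx/w), the integral evaluates to A²·[w/2].
So A² = (w/2)^(−1).
Substituting w = 3.72 gives A² = 0.5376, so A = 0.7332.

A ≈ 0.733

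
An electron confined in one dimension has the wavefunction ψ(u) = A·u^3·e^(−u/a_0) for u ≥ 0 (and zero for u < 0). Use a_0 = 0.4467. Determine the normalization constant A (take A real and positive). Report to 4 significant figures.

We need A² ∫|f|² du = 1, taking the integral from 0 to ∞.
Recall ∫₀^∞ u^m e^(−u/β) du = m!·β^(m+1), with ψ = A·u^3·e^(−u/a_0), the integral evaluates to A²·[45·a_0^7/8].
Setting this equal to 1 gives A² = 1/(45·a_0^7/8).
Substituting a_0 = 0.4467 gives A² = 50.092, so A = 7.0775.

A ≈ 7.078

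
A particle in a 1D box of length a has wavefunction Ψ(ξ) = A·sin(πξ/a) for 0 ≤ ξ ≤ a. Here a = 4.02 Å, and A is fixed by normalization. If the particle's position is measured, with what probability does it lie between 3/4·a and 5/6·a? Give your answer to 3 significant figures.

P = ∫_{3/4·a}^{5/6·a} |Ψ(ξ)|² dξ.
With A² fixed by ∫|Ψ|² = 1, i.e. A² = (a/2)^(−1), substitute and integrate.
Let u = ξ/a; then A² and the length scale cancel, so P = ∫_{3/4}^{5/6} sin(π·u)^2 du ÷ ∫_{0}^{1} sin(π·u)^2 du.
An antiderivative of sin(π·u)^2 is u/2 - sin(2·π·u)/(4·π); evaluating from 3/4 to 5/6 gives -1/(4·π) + 1/24 + √(3)/(8·π), while the full integral is 1/2.
Evaluating gives P = (-6 + π + 3·√(3))/(12·π).

P ≈ 0.0620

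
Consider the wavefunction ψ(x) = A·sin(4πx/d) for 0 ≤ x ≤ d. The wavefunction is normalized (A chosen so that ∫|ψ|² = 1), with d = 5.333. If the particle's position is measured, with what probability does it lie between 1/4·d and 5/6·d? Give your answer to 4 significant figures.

The probability is P = ∫ |ψ|² dx over [1/4·d, 5/6·d].
The normalization integral ∫|ψ|²dx over the whole domain equals d/2·A², and A² cancels in the ratio.
Let u = x/d; then A² and the length scale cancel, so P = ∫_{1/4}^{5/6} sin(4·π·u)^2 du ÷ ∫_{0}^{1} sin(4·π·u)^2 du.
Using ∫ sin(4·π·u)^2 du = u/2 - sin(4·π·u)·cos(4·π·u)/(8·π), the numerator is -√(3)/(32·π) + 7/24 and the denominator is 1/2.
The result is P = -√(3)/(16·π) + 7/12.

P ≈ 0.5489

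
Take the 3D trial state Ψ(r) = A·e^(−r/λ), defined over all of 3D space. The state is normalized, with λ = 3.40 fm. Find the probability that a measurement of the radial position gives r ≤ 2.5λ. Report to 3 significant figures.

With dV = 4πr²dr, the probability is ∫|Ψ|² dV over r ≤ 2.5λ.
A² is fixed by ∫₀^∞ 4πr²|Ψ|² dr = 1, i.e. A² = (π·λ^3)^(−1).
In terms of u = r/λ (A², 4π and the length scale all cancel between numerator and denominator), P = [∫_{0}^{2.5} u^2·e^(-2·u) du] / [∫_{0}^{∞} u^2·e^(-2·u) du].
An antiderivative of u^2·e^(-2·u) is -(2·u^2 + 2·u + 1)·e^(-2·u)/4; evaluating from 0 to 2.5 gives 1/4 - 37·e^(-5)/8, while the full integral is 1/4.
This evaluates to P = 0.8753.

P ≈ 0.875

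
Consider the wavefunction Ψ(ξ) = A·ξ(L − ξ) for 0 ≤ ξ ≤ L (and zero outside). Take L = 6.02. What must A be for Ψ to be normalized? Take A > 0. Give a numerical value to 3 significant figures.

A ≈ 0.0616

Require ∫ |Ψ|² dξ = 1 over the whole domain.
Expanding the polynomial and integrating term by term, the integral (without the A² prefactor) comes out to L^5/30.
So A² = (L^5/30)^(−1).
Plugging in L = 6.02 yields A = 0.06160.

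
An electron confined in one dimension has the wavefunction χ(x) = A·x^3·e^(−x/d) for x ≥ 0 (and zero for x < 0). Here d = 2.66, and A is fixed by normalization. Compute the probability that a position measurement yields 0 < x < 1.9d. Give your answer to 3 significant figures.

|χ|² is the probability density, so P = ∫_{0}^{1.9d} |χ|² dx.
With A² fixed by ∫|χ|² = 1, i.e. A² = (45·d^7/8)^(−1), substitute and integrate.
Substituting u = x/d, A² and the length scale cancel in the ratio: P = ∫_{0}^{1.9} u^6·e^(-2·u) du / ∫_{0}^{∞} u^6·e^(-2·u) du.
An antiderivative of u^6·e^(-2·u) is -(4·u^6 + 12·u^5 + 30·u^4 + 60·u^3 + 90·u^2 + 90·u + 45)·e^(-2·u)/8; evaluating from 0 to 1.9 gives ≈ 0.51127, while the full integral is 45/8.
Taking the ratio, P = 0.09089.

P ≈ 0.0909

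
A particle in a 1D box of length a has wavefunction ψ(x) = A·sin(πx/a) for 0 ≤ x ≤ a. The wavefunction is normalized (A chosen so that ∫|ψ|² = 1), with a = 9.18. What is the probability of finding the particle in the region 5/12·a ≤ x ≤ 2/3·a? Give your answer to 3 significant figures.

P ≈ 0.467

|ψ|² is the probability density, so P = ∫_{5/12·a}^{2/3·a} |ψ|² dx.
Since A² = 1/(a/2), this is the region integral divided by the full normalization integral.
In terms of u = x/a (A² and the length scale cancel between numerator and denominator), P = [∫_{5/12}^{2/3} sin(π·u)^2 du] / [∫_{0}^{1} sin(π·u)^2 du].
With ∫ sin(π·u)^2 du = u/2 - sin(2·π·u)/(4·π) + C, the region integral is 1/(8·π) + √(3)/(8·π) + 1/8 and the full one is 1/2.
This works out to P = (1 + √(3) + π)/(4·π).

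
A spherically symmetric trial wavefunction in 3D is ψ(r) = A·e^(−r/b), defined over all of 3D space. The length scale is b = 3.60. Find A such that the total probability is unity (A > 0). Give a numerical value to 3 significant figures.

A ≈ 0.0826

We need A² ∫|f|² 4πr² dr = 1, taking the integral from 0 to ∞.
Recall ∫₀^∞ r^m e^(−r/β) dr = m!·β^(m+1), carrying out the integral gives A² · π·b^3.
Setting this equal to 1 gives A² = 1/(π·b^3).
Substituting b = 3.60 gives A² = 0.006822, so A = 0.08260.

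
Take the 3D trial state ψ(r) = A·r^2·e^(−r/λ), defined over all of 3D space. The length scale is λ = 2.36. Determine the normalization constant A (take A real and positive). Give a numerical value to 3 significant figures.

A ≈ 0.00589

Require ∫ |ψ|² 4πr² dr = 1 over the whole domain.
The angular integral contributes 4π, leaving ∫₀^∞ r²|ψ|² dr.
∫|ψ|² 4πr² dr = A²·(45·π·λ^7/2).
So A² = (45·π·λ^7/2)^(−1).
Substituting λ = 2.36 gives A² = 0.00003470, so A = 0.005890.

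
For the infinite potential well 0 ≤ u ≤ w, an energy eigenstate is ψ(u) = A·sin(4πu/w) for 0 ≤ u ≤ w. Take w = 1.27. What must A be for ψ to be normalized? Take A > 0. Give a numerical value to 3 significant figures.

A ≈ 1.25

The normalization condition is ∫|ψ|² du = 1 from 0 to w.
Using sin²θ = (1 − cos 2θ)/2, ∫|ψ|² du = A²·(w/2).
Plugging in w = 1.27 yields A = 1.255.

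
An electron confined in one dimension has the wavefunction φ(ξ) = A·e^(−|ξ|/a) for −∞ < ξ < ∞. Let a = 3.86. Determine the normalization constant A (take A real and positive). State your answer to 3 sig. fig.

A ≈ 0.509

The normalization condition is ∫|φ|² dξ = 1 from −∞ to ∞.
Recall ∫₀^∞ ξ^m e^(−ξ/β) dξ = m!·β^(m+1), with φ = A·e^(−|ξ|/a), the integral evaluates to A²·[a].
So A² = (a)^(−1).
Plugging in a = 3.86 yields A = 0.5090.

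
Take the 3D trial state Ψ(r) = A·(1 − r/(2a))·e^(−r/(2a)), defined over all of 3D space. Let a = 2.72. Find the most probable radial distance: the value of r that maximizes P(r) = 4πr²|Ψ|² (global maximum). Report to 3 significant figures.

r ≈ 14.2

The maximum of P(r) = 4πr²|Ψ|² occurs where its derivative vanishes.
This gives r = a·(√(5) + 3).
With a = 2.72, the most probable radial distance is 14.24.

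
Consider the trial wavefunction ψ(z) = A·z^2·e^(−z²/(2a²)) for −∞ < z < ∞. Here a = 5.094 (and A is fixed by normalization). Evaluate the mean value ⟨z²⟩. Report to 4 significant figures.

⟨z²⟩ = ∫ z^2 |ψ|² dz over the full domain.
Differentiating ∫e^(−αz²) dz = √(π/α) under α to get the higher moments, the ratio of the moment integral to the normalization integral gives ⟨z²⟩ = 5·a^2/2.
Putting a = 5.094 gives 64.872.

⟨z^2⟩ ≈ 64.87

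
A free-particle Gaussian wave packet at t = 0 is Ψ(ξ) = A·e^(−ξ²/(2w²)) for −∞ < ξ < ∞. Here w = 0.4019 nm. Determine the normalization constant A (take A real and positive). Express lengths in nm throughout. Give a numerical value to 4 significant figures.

Normalization requires ∫|Ψ|² dξ = 1, integrated from −∞ to ∞.
With ∫_{−∞}^{∞} ξ^(2m) e^(−αξ²) dξ = (2m−1)!!·√π / (2^m α^(m+1/2)), ∫|Ψ|² dξ = A²·(√(π)·w).
Hence A² = 1/[√(π)·w].
Plugging in w = 0.4019 yields A = 1.1848.

A ≈ 1.185 nm^(-1/2)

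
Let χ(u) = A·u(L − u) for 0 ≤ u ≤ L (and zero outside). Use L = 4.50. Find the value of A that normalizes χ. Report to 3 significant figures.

Require ∫ |χ|² du = 1 over the whole domain.
Expanding the polynomial and integrating term by term, the integral (without the A² prefactor) comes out to L^5/30.
Setting this equal to 1 gives A² = 1/(L^5/30).
Substituting L = 4.50 gives A² = 0.01626, so A = 0.1275.

A ≈ 0.128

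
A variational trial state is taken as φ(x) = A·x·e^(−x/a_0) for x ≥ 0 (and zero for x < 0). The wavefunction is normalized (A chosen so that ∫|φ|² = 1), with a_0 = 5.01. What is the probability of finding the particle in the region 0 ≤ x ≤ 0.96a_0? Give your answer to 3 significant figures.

P = ∫_{0}^{0.96a_0} |φ(x)|² dx.
The normalization integral ∫|φ|²dx over the whole domain equals a_0^3/4·A², and A² cancels in the ratio.
Let u = x/a_0; then A² and the length scale cancel, so P = ∫_{0}^{0.96} u^2·e^(-2·u) du ÷ ∫_{0}^{∞} u^2·e^(-2·u) du.
Using ∫ u^2·e^(-2·u) du = -(2·u^2 + 2·u + 1)·e^(-2·u)/4, the numerator is 1/4 - 2977·e^(-48/25)/2500 and the denominator is 1/4.
Evaluating gives P = 0.3017.

P ≈ 0.302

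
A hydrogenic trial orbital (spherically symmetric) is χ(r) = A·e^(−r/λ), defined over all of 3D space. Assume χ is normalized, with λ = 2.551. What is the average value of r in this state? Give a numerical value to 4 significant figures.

⟨r⟩ ≈ 3.827

⟨r⟩ = ∫ r |χ|² 4πr² dr over the full domain.
Using ∫₀^∞ rⁿ e^(−αr) dr = n!/αⁿ⁺¹, since the A² factors cancel between numerator and denominator, ⟨r⟩ = 3·λ/2.
Putting λ = 2.551 gives 3.8265.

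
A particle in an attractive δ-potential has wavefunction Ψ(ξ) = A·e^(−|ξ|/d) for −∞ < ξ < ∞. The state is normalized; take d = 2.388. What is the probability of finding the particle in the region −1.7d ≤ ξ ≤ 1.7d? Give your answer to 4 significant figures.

P = ∫_{−1.7d}^{1.7d} |Ψ(ξ)|² dξ.
With A² fixed by ∫|Ψ|² = 1, i.e. A² = (d)^(−1), substitute and integrate.
Both integrals are even about ξ = 0, so only the ξ ≥ 0 halves are needed (the factors of 2 cancel). In terms of u = ξ/d (A² and the length scale cancel between numerator and denominator), P = [∫_{0}^{1.7} e^(-2·u) du] / [∫_{0}^{∞} e^(-2·u) du].
Using ∫ e^(-2·u) du = -e^(-2·u)/2, the numerator is 1/2 - e^(-17/5)/2 and the denominator is 1/2.
Evaluating gives P = 0.96663.

P ≈ 0.9666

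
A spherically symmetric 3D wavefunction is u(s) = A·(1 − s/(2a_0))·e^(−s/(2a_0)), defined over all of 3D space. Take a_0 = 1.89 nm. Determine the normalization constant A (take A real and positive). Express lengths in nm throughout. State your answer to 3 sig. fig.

A ≈ 0.0768 nm^(-3/2)

We need A² ∫|f|² 4πs² ds = 1, taking the integral from 0 to ∞.
The angular integral contributes 4π, leaving ∫₀^∞ s²|u|² ds.
Using ∫₀^∞ sⁿ e^(−αs) ds = n!/αⁿ⁺¹, with u = A·(1 − s/(2a_0))·e^(−s/(2a_0)), the integral evaluates to A²·[8·π·a_0^3].
Substituting a_0 = 1.89 gives A² = 0.005894, so A = 0.07677.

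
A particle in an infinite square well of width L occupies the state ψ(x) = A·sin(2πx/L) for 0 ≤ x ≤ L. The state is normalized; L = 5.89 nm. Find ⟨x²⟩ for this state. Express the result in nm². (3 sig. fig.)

The expectation value is the |ψ|²-weighted average of x^2: ∫ x^2|ψ|² dx.
Using sin²θ = (1 − cos 2θ)/2, the ratio of the moment integral to the normalization integral gives ⟨x²⟩ = -L^2/(8·π^2) + L^2/3.
Putting L = 5.89 gives 11.12.

⟨x^2⟩ ≈ 11.1 nm^2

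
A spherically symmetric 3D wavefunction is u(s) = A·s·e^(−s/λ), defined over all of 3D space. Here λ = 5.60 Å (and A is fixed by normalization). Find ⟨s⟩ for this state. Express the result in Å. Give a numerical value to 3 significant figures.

⟨s⟩ = ∫ s |u|² 4πs² ds over the full domain.
Using ∫₀^∞ sⁿ e^(−αs) ds = n!/αⁿ⁺¹, the ratio of the moment integral to the normalization integral gives ⟨s⟩ = 5·λ/2.
With λ = 5.60, ⟨s⟩ = 14.00.

⟨s⟩ ≈ 14.0 Å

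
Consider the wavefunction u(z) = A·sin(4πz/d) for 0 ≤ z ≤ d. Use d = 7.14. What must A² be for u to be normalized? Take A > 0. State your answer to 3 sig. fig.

The normalization condition is ∫|u|² dz = 1 from 0 to d.
Using sin²θ = (1 − cos 2θ)/2, with u = A·sin(4πz/d), the integral evaluates to A²·[d/2].
Hence A² = 1/[d/2].
Substituting d = 7.14 gives A² = 0.2801, so A = 0.5293.

A^2 ≈ 0.280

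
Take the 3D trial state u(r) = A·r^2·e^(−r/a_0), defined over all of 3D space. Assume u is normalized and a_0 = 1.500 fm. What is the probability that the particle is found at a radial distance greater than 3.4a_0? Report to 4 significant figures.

P = ∫ |u|² 4πr² dr over r > 3.4a_0.
A² is fixed by ∫₀^∞ 4πr²|u|² dr = 1, i.e. A² = (45·π·a_0^7/2)^(−1).
Substituting t = r/a_0, A², 4π and the length scale all cancel in the ratio: P = ∫_{3.4}^{∞} t^6·e^(-2·t) dt / ∫_{0}^{∞} t^6·e^(-2·t) dt.
With ∫ t^6·e^(-2·t) dt = -(4·t^6 + 12·t^5 + 30·t^4 + 60·t^3 + 90·t^2 + 90·t + 45)·e^(-2·t)/8 + C, the region integral is ≈ 2.69953 and the full one is 45/8.
This evaluates to P = 0.47992.

P ≈ 0.4799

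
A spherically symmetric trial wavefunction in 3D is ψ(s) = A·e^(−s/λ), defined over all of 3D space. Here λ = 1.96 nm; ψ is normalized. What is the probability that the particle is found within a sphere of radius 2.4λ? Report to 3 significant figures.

P = ∫ |ψ|² 4πs² ds over s ≤ 2.4λ.
The full normalization integral is A²·[π·λ^3] = 1, fixing A².
In terms of u = s/λ (A², 4π and the length scale all cancel between numerator and denominator), P = [∫_{0}^{2.4} u^2·e^(-2·u) du] / [∫_{0}^{∞} u^2·e^(-2·u) du].
With ∫ u^2·e^(-2·u) du = -(2·u^2 + 2·u + 1)·e^(-2·u)/4 + C, the region integral is 1/4 - 433·e^(-24/5)/100 and the full one is 1/4.
The region integral divided by the full integral gives P = 0.8575.

P ≈ 0.857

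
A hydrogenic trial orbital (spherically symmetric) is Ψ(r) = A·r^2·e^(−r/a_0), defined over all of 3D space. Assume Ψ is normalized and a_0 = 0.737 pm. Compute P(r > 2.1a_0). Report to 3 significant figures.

P ≈ 0.867

Integrate the radial probability density 4πr²|Ψ|² over r > 2.1a_0.
The full normalization integral is A²·[45·π·a_0^7/2] = 1, fixing A².
In terms of u = r/a_0 (A², 4π and the length scale all cancel between numerator and denominator), P = [∫_{2.1}^{∞} u^6·e^(-2·u) du] / [∫_{0}^{∞} u^6·e^(-2·u) du].
Using ∫ u^6·e^(-2·u) du = -(4·u^6 + 12·u^5 + 30·u^4 + 60·u^3 + 90·u^2 + 90·u + 45)·e^(-2·u)/8, the numerator is ≈ 4.8795 and the denominator is 45/8.
Taking the ratio yields P = 0.8675.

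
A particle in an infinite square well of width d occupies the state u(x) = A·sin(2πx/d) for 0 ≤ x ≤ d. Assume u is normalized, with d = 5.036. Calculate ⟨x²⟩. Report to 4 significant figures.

The expectation value is the |u|²-weighted average of x^2: ∫ x^2|u|² dx.
Since the A² factors cancel between numerator and denominator, ⟨x²⟩ = -d^2/(8·π^2) + d^2/3.
With d = 5.036, ⟨x^2⟩ = 8.1326.

⟨x^2⟩ ≈ 8.133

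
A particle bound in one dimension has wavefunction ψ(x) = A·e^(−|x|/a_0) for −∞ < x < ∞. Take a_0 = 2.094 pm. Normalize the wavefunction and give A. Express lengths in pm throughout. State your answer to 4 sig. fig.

A ≈ 0.6911 pm^(-1/2)

The normalization condition is ∫|ψ|² dx = 1 from −∞ to ∞.
Recall ∫₀^∞ x^m e^(−x/β) dx = m!·β^(m+1), ∫|ψ|² dx = A²·(a_0).
So A² = (a_0)^(−1).
With a_0 = 2.094: A² = 0.47755 and A = 0.69105.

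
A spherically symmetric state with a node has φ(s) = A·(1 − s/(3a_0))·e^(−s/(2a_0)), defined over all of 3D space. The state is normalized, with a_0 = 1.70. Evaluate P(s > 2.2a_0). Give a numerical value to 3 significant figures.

P ≈ 0.662

Integrate the radial probability density 4πs²|φ|² over s > 2.2a_0.
Normalization gives A² = 1/(8·π·a_0^3/3).
In terms of u = s/a_0 (A², 4π and the length scale all cancel between numerator and denominator), P = [∫_{2.2}^{∞} u^2·(1 - u/3)^2·e^(-u) du] / [∫_{0}^{∞} u^2·(1 - u/3)^2·e^(-u) du].
Using ∫ u^2·(1 - u/3)^2·e^(-u) du = (-u^4 + 2·u^3 - 3·u^2 - 6·u - 6)·e^(-u)/9, the numerator is ≈ 0.44136 and the denominator is 2/3.
Taking the ratio yields P = 0.6620.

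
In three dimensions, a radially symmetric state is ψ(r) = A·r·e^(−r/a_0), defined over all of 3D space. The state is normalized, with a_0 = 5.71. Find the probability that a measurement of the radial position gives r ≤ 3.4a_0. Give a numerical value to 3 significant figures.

Integrate the radial probability density 4πr²|ψ|² over r ≤ 3.4a_0.
The full normalization integral is A²·[3·π·a_0^5] = 1, fixing A².
In terms of u = r/a_0 (A², 4π and the length scale all cancel between numerator and denominator), P = [∫_{0}^{3.4} u^4·e^(-2·u) du] / [∫_{0}^{∞} u^4·e^(-2·u) du].
With ∫ u^4·e^(-2·u) du = -(u^4/2 + u^3 + 3·u^2/2 + 3·u/2 + 3/4)·e^(-2·u) + C, the region integral is ≈ 0.60598 and the full one is 3/4.
The region integral divided by the full integral gives P = 0.8080.

P ≈ 0.808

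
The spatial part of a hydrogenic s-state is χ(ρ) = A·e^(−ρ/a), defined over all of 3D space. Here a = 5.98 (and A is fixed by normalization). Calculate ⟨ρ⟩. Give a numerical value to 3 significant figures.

⟨ρ⟩ ≈ 8.97

By definition ⟨ρ⟩ = ∫ ρ |χ(ρ)|² 4πρ² dρ.
With ∫₀^∞ ρ^3 e^(−αρ) dρ = 3!/α^4, the ratio of the moment integral to the normalization integral gives ⟨ρ⟩ = 3·a/2.
Putting a = 5.98 gives 8.970.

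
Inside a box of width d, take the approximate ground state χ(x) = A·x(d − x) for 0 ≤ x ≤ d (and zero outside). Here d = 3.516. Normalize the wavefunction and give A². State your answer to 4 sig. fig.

A^2 ≈ 0.05583

The normalization condition is ∫|χ|² dx = 1 from 0 to d.
Expanding the polynomial and integrating term by term, with χ = A·x(d − x), the integral evaluates to A²·[d^5/30].
Hence A² = 1/[d^5/30].
With d = 3.516: A² = 0.055831 and A = 0.23629.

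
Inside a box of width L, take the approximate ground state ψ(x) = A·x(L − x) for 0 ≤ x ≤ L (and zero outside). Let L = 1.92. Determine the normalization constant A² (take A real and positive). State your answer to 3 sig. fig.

A^2 ≈ 1.15

The normalization condition is ∫|ψ|² dx = 1 from 0 to L.
Expanding the polynomial and integrating term by term, with ψ = A·x(L − x), the integral evaluates to A²·[L^5/30].
Substituting L = 1.92 gives A² = 1.150, so A = 1.072.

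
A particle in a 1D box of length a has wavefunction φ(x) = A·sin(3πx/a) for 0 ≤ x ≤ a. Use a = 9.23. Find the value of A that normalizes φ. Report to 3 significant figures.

Require ∫ |φ|² dx = 1 over the whole domain.
∫|φ|² dx = A²·(a/2).
So A² = (a/2)^(−1).
Substituting a = 9.23 gives A² = 0.2167, so A = 0.4655.

A ≈ 0.465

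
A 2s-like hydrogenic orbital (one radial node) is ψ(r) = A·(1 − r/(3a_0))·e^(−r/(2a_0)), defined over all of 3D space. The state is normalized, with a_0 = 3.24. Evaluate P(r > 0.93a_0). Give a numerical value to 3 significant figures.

P = ∫ |ψ|² 4πr² dr over r > 0.93a_0.
Normalization gives A² = 1/(8·π·a_0^3/3).
Let u = r/a_0; then A², 4π and the length scale all cancel, so P = ∫_{0.93}^{∞} u^2·(1 - u/3)^2·e^(-u) du ÷ ∫_{0}^{∞} u^2·(1 - u/3)^2·e^(-u) du.
Using ∫ u^2·(1 - u/3)^2·e^(-u) du = (-u^4 + 2·u^3 - 3·u^2 - 6·u - 6)·e^(-u)/9, the numerator is ≈ 0.58368 and the denominator is 2/3.
Taking the ratio yields P = 0.8755.

P ≈ 0.876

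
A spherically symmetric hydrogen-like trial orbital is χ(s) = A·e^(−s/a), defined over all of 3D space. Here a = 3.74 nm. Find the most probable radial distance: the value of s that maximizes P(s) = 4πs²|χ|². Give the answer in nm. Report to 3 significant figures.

s ≈ 3.74 nm

The maximum of P(s) = 4πs²|χ|² occurs where its derivative vanishes.
Solving yields s = a.
With a = 3.74, the most probable radial distance is 3.740 nm.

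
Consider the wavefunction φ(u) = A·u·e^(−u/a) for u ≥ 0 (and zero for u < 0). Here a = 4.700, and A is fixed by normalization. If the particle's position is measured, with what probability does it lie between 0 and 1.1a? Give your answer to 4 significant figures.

|φ|² is the probability density, so P = ∫_{0}^{1.1a} |φ|² du.
The normalization integral ∫|φ|²du over the whole domain equals a^3/4·A², and A² cancels in the ratio.
In terms of t = u/a (A² and the length scale cancel between numerator and denominator), P = [∫_{0}^{1.1} t^2·e^(-2·t) dt] / [∫_{0}^{∞} t^2·e^(-2·t) dt].
Using ∫ t^2·e^(-2·t) dt = -(2·t^2 + 2·t + 1)·e^(-2·t)/4, the numerator is 1/4 - 281·e^(-11/5)/200 and the denominator is 1/4.
This works out to P = 0.37729.

P ≈ 0.3773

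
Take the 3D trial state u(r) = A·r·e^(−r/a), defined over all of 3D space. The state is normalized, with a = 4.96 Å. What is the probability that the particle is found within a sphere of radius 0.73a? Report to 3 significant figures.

P ≈ 0.0168

P = ∫ |u|² 4πr² dr over r ≤ 0.73a.
The full normalization integral is A²·[3·π·a^5] = 1, fixing A².
In terms of t = r/a (A², 4π and the length scale all cancel between numerator and denominator), P = [∫_{0}^{0.73} t^4·e^(-2·t) dt] / [∫_{0}^{∞} t^4·e^(-2·t) dt].
With ∫ t^4·e^(-2·t) dt = -(t^4/2 + t^3 + 3·t^2/2 + 3·t/2 + 3/4)·e^(-2·t) + C, the region integral is ≈ 0.012567 and the full one is 3/4.
Taking the ratio yields P = 0.01676.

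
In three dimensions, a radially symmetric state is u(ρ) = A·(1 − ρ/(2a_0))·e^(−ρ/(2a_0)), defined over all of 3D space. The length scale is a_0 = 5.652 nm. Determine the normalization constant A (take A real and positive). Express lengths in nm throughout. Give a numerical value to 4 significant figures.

Require ∫ |u|² 4πρ² dρ = 1 over the whole domain.
The angular integral contributes 4π, leaving ∫₀^∞ ρ²|u|² dρ.
The integral (without the A² prefactor) comes out to 8·π·a_0^3.
Substituting a_0 = 5.652 gives A² = 0.00022037, so A = 0.014845.

A ≈ 0.01484 nm^(-3/2)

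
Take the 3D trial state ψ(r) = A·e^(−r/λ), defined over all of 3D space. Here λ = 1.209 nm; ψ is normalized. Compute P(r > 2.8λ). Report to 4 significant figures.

P ≈ 0.08239

Integrate the radial probability density 4πr²|ψ|² over r > 2.8λ.
Normalization gives A² = 1/(π·λ^3).
In terms of u = r/λ (A², 4π and the length scale all cancel between numerator and denominator), P = [∫_{2.8}^{∞} u^2·e^(-2·u) du] / [∫_{0}^{∞} u^2·e^(-2·u) du].
Using ∫ u^2·e^(-2·u) du = -(2·u^2 + 2·u + 1)·e^(-2·u)/4, the numerator is 557·e^(-28/5)/100 and the denominator is 1/4.
The region integral divided by the full integral gives P = 0.082388.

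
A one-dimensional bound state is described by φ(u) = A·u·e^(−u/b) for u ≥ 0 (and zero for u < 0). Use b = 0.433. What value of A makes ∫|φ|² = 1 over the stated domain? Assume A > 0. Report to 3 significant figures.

We need A² ∫|f|² du = 1, taking the integral from 0 to ∞.
Carrying out the integral gives A² · b^3/4.
Setting this equal to 1 gives A² = 1/(b^3/4).
Substituting b = 0.433 gives A² = 49.27, so A = 7.019.

A ≈ 7.02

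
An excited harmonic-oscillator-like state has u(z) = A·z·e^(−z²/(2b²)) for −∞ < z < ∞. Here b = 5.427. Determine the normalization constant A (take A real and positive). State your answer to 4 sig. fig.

Normalization requires ∫|u|² dz = 1, integrated from −∞ to ∞.
With ∫_{−∞}^{∞} z^(2m) e^(−αz²) dz = (2m−1)!!·√π / (2^m α^(m+1/2)), carrying out the integral gives A² · √(π)·b^3/2.
Setting this equal to 1 gives A² = 1/(√(π)·b^3/2).
Substituting b = 5.427 gives A² = 0.0070595, so A = 0.084021.

A ≈ 0.08402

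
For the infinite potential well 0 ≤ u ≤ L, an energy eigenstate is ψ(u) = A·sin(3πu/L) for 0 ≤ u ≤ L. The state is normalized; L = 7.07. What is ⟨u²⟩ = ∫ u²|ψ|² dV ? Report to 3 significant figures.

⟨u²⟩ = ∫ u^2 |ψ|² du over the full domain.
Using sin²θ = (1 − cos 2θ)/2, the ratio of the moment integral to the normalization integral gives ⟨u²⟩ = -L^2/(18·π^2) + L^2/3.
Putting L = 7.07 gives 16.38.

⟨u^2⟩ ≈ 16.4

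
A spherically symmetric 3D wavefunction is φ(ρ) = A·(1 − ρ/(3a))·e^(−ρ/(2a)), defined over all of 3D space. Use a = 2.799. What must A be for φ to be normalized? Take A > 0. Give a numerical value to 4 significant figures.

A ≈ 0.07378

The normalization condition is ∫|φ|² 4πρ² dρ = 1 from 0 to ∞.
The angular integral contributes 4π, leaving ∫₀^∞ ρ²|φ|² dρ.
The integral (without the A² prefactor) comes out to 8·π·a^3/3.
Setting this equal to 1 gives A² = 1/(8·π·a^3/3).
Plugging in a = 2.799 yields A = 0.073780.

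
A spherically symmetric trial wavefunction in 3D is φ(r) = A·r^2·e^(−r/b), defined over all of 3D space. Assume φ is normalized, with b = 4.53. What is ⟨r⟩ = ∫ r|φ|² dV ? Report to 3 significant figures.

⟨r⟩ ≈ 15.9

By definition ⟨r⟩ = ∫ r |φ(r)|² 4πr² dr.
With ∫₀^∞ r^7 e^(−αr) dr = 7!/α^8, evaluating both integrals, ⟨r⟩ = 7·b/2.
With b = 4.53, ⟨r⟩ = 15.86.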